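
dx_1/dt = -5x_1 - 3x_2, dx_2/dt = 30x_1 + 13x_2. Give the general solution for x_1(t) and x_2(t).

x_1(t) = -c_1e^(4t)sin(3t) + c_2e^(4t)cos(3t), x_2(t) = 3c_1e^(4t)sin(3t) + c_1e^(4t)cos(3t) + c_2e^(4t)sin(3t) - 3c_2e^(4t)cos(3t)

Coefficient matrix A = [[-5, -3], [30, 13]].
Characteristic polynomial det(A - λI) = λ^2 - 8λ + 25 = 0.
Eigenvalues λ = 4 ± 3i (complex conjugate pair).
For λ=4+3i: an eigenvector is (0,1) - i(-1,3) = (0 + i, 1 - 3i).
A real fundamental pair from Re and Im of e^((4+3i)t)v: X_1 = e^(4t)(cos(3t)·(0,1) + sin(3t)·(-1,3)), X_2 = e^(4t)(sin(3t)·(0,1) - cos(3t)·(-1,3)).
General solution: c_1X_1 + c_2X_2.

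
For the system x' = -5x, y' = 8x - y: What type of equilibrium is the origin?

A = [[-5,0],[8,-1]]; det(A-λI) = λ^2 + 6λ + 5.
λ = -5, -1: both negative.

stable node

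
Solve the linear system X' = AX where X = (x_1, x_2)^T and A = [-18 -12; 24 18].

x_1(t) = -K_1e^(-6t) - K_2e^(6t), x_2(t) = K_1e^(-6t) + 2K_2e^(6t)

Coefficient matrix A = [[-18, -12], [24, 18]].
Characteristic polynomial det(A - λI) = λ^2 - 36 = 0.
Eigenvalues λ = -6, 6.
For λ=-6: (A-λI) row 1 is [-12, -12], so an eigenvector is (-1, 1).
For λ=6: (A-λI) row 1 is [-24, -12], so an eigenvector is (-1, 2).
General solution: K_1e^(-6t)(-1,1) + K_2e^(6t)(-1,2).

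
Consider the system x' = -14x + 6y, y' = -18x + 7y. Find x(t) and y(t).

x(t) = 2C_1e^(-5t) + C_2e^(-2t), y(t) = 3C_1e^(-5t) + 2C_2e^(-2t)

Coefficient matrix A = [[-14, 6], [-18, 7]].
Characteristic polynomial det(A - λI) = λ^2 + 7λ + 10 = 0.
Eigenvalues λ = -5, -2.
For λ=-5: (A-λI) row 1 is [-9, 6], so an eigenvector is (2, 3).
For λ=-2: (A-λI) row 1 is [-12, 6], so an eigenvector is (1, 2).
General solution: C_1e^(-5t)(2,3) + C_2e^(-2t)(1,2).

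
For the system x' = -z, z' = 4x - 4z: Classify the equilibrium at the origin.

A = [[0,-1],[4,-4]]; det(A-λI) = λ^2 + 4λ + 4.
repeated λ = -2 with a single eigenvector.

stable improper node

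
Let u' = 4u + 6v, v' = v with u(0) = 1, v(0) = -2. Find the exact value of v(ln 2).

A = [[4,6],[0,1]]; eigenvalues λ = 1, 4.
Eigenvectors: (-2,1) for λ=1, (1,0) for λ=4.
From the initial condition, c_1 = -2, c_2 = -3.
v(ln 2) = (-2)(2^1)(1) + (-3)(2^4)(0) = -4.

-4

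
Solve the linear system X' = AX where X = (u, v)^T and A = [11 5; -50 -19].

Coefficient matrix A = [[11, 5], [-50, -19]].
Characteristic polynomial det(A - λI) = λ^2 + 8λ + 41 = 0.
Eigenvalues λ = -4 ± 5i (complex conjugate pair).
For λ=-4+5i: an eigenvector is (0,-1) - i(-1,3) = (0 + i, -1 - 3i).
A real fundamental pair from Re and Im of e^((-4+5i)t)v: X_1 = e^(-4t)(cos(5t)·(0,-1) + sin(5t)·(-1,3)), X_2 = e^(-4t)(sin(5t)·(0,-1) - cos(5t)·(-1,3)).
General solution: c_1X_1 + c_2X_2.

u(t) = -c_1e^(-4t)sin(5t) + c_2e^(-4t)cos(5t), v(t) = 3c_1e^(-4t)sin(5t) - c_1e^(-4t)cos(5t) - c_2e^(-4t)sin(5t) - 3c_2e^(-4t)cos(5t)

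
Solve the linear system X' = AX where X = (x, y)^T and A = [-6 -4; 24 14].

x(t) = C_1e^(2t) + C_2e^(6t), y(t) = -2C_1e^(2t) - 3C_2e^(6t)

Coefficient matrix A = [[-6, -4], [24, 14]].
Characteristic polynomial det(A - λI) = λ^2 - 8λ + 12 = 0.
Eigenvalues λ = 2, 6.
For λ=2: (A-λI) row 1 is [-8, -4], so an eigenvector is (1, -2).
For λ=6: (A-λI) row 1 is [-12, -4], so an eigenvector is (1, -3).
General solution: C_1e^(2t)(1,-2) + C_2e^(6t)(1,-3).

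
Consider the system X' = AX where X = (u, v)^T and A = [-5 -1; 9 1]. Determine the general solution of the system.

Coefficient matrix A = [[-5, -1], [9, 1]].
Characteristic polynomial det(A - λI) = λ^2 + 4λ + 4 = 0.
Single eigenvalue λ = -2 with algebraic multiplicity 2.
Eigenvector v = (-1,3); generalized eigenvector w with (A-λI)w=v is (1,-2).
General solution: e^(-2t)[C_1·v + C_2·(t·v + w)].

u(t) = -C_1e^(-2t) - C_2te^(-2t) + C_2e^(-2t), v(t) = 3C_1e^(-2t) + 3C_2te^(-2t) - 2C_2e^(-2t)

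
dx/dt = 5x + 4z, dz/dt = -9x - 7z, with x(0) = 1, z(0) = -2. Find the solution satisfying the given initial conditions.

Coefficient matrix A = [[5, 4], [-9, -7]].
Characteristic polynomial det(A - λI) = λ^2 + 2λ + 1 = 0.
Single eigenvalue λ = -1 with algebraic multiplicity 2.
Eigenvector v = (2,-3); generalized eigenvector w with (A-λI)w=v is (-1,2).
General solution: e^(-t)[K_1·v + K_2·(t·v + w)].
Applying x(0)=1, z(0)=-2 gives K_1=0, K_2=-1.

x(t) = -2te^(-t) + e^(-t), z(t) = 3te^(-t) - 2e^(-t)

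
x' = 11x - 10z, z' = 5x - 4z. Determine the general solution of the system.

x(t) = -C_1e^(t) - 2C_2e^(6t), z(t) = -C_1e^(t) - C_2e^(6t)

Coefficient matrix A = [[11, -10], [5, -4]].
Characteristic polynomial det(A - λI) = λ^2 - 7λ + 6 = 0.
Eigenvalues λ = 1, 6.
For λ=1: (A-λI) row 1 is [10, -10], so an eigenvector is (-1, -1).
For λ=6: (A-λI) row 1 is [5, -10], so an eigenvector is (-2, -1).
General solution: C_1e^(t)(-1,-1) + C_2e^(6t)(-2,-1).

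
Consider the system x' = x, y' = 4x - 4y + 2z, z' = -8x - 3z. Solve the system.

Coefficient matrix A = [[1, 0, 0], [4, -4, 2], [-8, 0, -3]].
det(A - λI) = 0 gives eigenvalues λ = 1, -4, -3.
For λ=1: eigenvector (1,0,-2).
For λ=-4: eigenvector (0,1,0).
For λ=-3: eigenvector (0,2,1).
General solution: c_1e^(t)(1,0,-2) + c_2e^(-4t)(0,1,0) + c_3e^(-3t)(0,2,1).

x(t) = c_1e^(t), y(t) = c_2e^(-4t) + 2c_3e^(-3t), z(t) = -2c_1e^(t) + c_3e^(-3t)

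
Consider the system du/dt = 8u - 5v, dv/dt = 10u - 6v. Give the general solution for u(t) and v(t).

u(t) = C_1e^(t)sin(t) - 2C_1e^(t)cos(t) - 2C_2e^(t)sin(t) - C_2e^(t)cos(t), v(t) = C_1e^(t)sin(t) - 3C_1e^(t)cos(t) - 3C_2e^(t)sin(t) - C_2e^(t)cos(t)

Coefficient matrix A = [[8, -5], [10, -6]].
Characteristic polynomial det(A - λI) = λ^2 - 2λ + 2 = 0.
Eigenvalues λ = 1 ± i (complex conjugate pair).
For λ=1+i: an eigenvector is (-2,-3) - i(1,1) = (-2 - i, -3 - i).
A real fundamental pair from Re and Im of e^((1+i)t)v: X_1 = e^(t)(cos(t)·(-2,-3) + sin(t)·(1,1)), X_2 = e^(t)(sin(t)·(-2,-3) - cos(t)·(1,1)).
General solution: C_1X_1 + C_2X_2.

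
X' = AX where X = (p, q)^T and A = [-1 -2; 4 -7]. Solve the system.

p(t) = K_1e^(-5t) - K_2e^(-3t), q(t) = 2K_1e^(-5t) - K_2e^(-3t)

Coefficient matrix A = [[-1, -2], [4, -7]].
Characteristic polynomial det(A - λI) = λ^2 + 8λ + 15 = 0.
Eigenvalues λ = -5, -3.
For λ=-5: (A-λI) row 1 is [4, -2], so an eigenvector is (1, 2).
For λ=-3: (A-λI) row 1 is [2, -2], so an eigenvector is (-1, -1).
General solution: K_1e^(-5t)(1,2) + K_2e^(-3t)(-1,-1).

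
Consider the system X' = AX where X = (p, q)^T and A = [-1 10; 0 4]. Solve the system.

Coefficient matrix A = [[-1, 10], [0, 4]].
Characteristic polynomial det(A - λI) = λ^2 - 3λ - 4 = 0.
Eigenvalues λ = -1, 4.
For λ=-1: (A-λI) row 1 is [0, 10], so an eigenvector is (-1, 0).
For λ=4: (A-λI) row 1 is [-5, 10], so an eigenvector is (-2, -1).
General solution: K_1e^(-t)(-1,0) + K_2e^(4t)(-2,-1).

p(t) = -K_1e^(-t) - 2K_2e^(4t), q(t) = -K_2e^(4t)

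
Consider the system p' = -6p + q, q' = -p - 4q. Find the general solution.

Coefficient matrix A = [[-6, 1], [-1, -4]].
Characteristic polynomial det(A - λI) = λ^2 + 10λ + 25 = 0.
Single eigenvalue λ = -5 with algebraic multiplicity 2.
Eigenvector v = (-1,-1); generalized eigenvector w with (A-λI)w=v is (-2,-3).
General solution: e^(-5t)[C_1·v + C_2·(t·v + w)].

p(t) = -C_1e^(-5t) - C_2te^(-5t) - 2C_2e^(-5t), q(t) = -C_1e^(-5t) - C_2te^(-5t) - 3C_2e^(-5t)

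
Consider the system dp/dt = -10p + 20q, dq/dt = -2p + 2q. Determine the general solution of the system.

Coefficient matrix A = [[-10, 20], [-2, 2]].
Characteristic polynomial det(A - λI) = λ^2 + 8λ + 20 = 0.
Eigenvalues λ = -4 ± 2i (complex conjugate pair).
For λ=-4+2i: an eigenvector is (1,0) - i(-3,-1) = (1 + 3i, 0 + i).
A real fundamental pair from Re and Im of e^((-4+2i)t)v: X_1 = e^(-4t)(cos(2t)·(1,0) + sin(2t)·(-3,-1)), X_2 = e^(-4t)(sin(2t)·(1,0) - cos(2t)·(-3,-1)).
General solution: K_1X_1 + K_2X_2.

p(t) = -3K_1e^(-4t)sin(2t) + K_1e^(-4t)cos(2t) + K_2e^(-4t)sin(2t) + 3K_2e^(-4t)cos(2t), q(t) = -K_1e^(-4t)sin(2t) + K_2e^(-4t)cos(2t)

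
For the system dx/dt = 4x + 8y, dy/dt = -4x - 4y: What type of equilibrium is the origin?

center

A = [[4,8],[-4,-4]]; det(A-λI) = λ^2 + 16.
λ = 0 ± 4i: zero real part.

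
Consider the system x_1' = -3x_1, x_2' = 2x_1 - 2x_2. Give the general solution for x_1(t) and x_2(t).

x_1(t) = C_2e^(-3t), x_2(t) = C_1e^(-2t) - 2C_2e^(-3t)

Coefficient matrix A = [[-3, 0], [2, -2]].
Characteristic polynomial det(A - λI) = λ^2 + 5λ + 6 = 0.
Eigenvalues λ = -2, -3.
For λ=-2: (A-λI) row 1 is [-1, 0], so an eigenvector is (0, 1).
For λ=-3: (A-λI) row 2 is [2, 1], so an eigenvector is (1, -2).
General solution: C_1e^(-2t)(0,1) + C_2e^(-3t)(1,-2).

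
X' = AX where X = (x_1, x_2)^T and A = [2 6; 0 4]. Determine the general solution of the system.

Coefficient matrix A = [[2, 6], [0, 4]].
Characteristic polynomial det(A - λI) = λ^2 - 6λ + 8 = 0.
Eigenvalues λ = 2, 4.
For λ=2: (A-λI) row 1 is [0, 6], so an eigenvector is (1, 0).
For λ=4: (A-λI) row 1 is [-2, 6], so an eigenvector is (-3, -1).
General solution: K_1e^(2t)(1,0) + K_2e^(4t)(-3,-1).

x_1(t) = K_1e^(2t) - 3K_2e^(4t), x_2(t) = -K_2e^(4t)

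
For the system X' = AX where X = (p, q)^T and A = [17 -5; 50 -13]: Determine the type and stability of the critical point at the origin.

A = [[17,-5],[50,-13]]; det(A-λI) = λ^2 - 4λ + 29.
λ = 2 ± 5i: positive real part.

unstable spiral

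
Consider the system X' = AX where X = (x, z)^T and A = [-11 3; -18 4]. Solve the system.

Coefficient matrix A = [[-11, 3], [-18, 4]].
Characteristic polynomial det(A - λI) = λ^2 + 7λ + 10 = 0.
Eigenvalues λ = -5, -2.
For λ=-5: (A-λI) row 1 is [-6, 3], so an eigenvector is (-1, -2).
For λ=-2: (A-λI) row 1 is [-9, 3], so an eigenvector is (1, 3).
General solution: c_1e^(-5t)(-1,-2) + c_2e^(-2t)(1,3).

x(t) = -c_1e^(-5t) + c_2e^(-2t), z(t) = -2c_1e^(-5t) + 3c_2e^(-2t)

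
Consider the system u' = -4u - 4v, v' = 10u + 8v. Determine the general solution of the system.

Coefficient matrix A = [[-4, -4], [10, 8]].
Characteristic polynomial det(A - λI) = λ^2 - 4λ + 8 = 0.
Eigenvalues λ = 2 ± 2i (complex conjugate pair).
For λ=2+2i: an eigenvector is (-1,1) - i(1,-2) = (-1 - i, 1 + 2i).
A real fundamental pair from Re and Im of e^((2+2i)t)v: X_1 = e^(2t)(cos(2t)·(-1,1) + sin(2t)·(1,-2)), X_2 = e^(2t)(sin(2t)·(-1,1) - cos(2t)·(1,-2)).
General solution: C_1X_1 + C_2X_2.

u(t) = C_1e^(2t)sin(2t) - C_1e^(2t)cos(2t) - C_2e^(2t)sin(2t) - C_2e^(2t)cos(2t), v(t) = -2C_1e^(2t)sin(2t) + C_1e^(2t)cos(2t) + C_2e^(2t)sin(2t) + 2C_2e^(2t)cos(2t)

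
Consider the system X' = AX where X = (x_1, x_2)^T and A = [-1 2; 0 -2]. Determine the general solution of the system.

x_1(t) = -C_1e^(-t) - 2C_2e^(-2t), x_2(t) = C_2e^(-2t)

Coefficient matrix A = [[-1, 2], [0, -2]].
Characteristic polynomial det(A - λI) = λ^2 + 3λ + 2 = 0.
Eigenvalues λ = -1, -2.
For λ=-1: (A-λI) row 1 is [0, 2], so an eigenvector is (-1, 0).
For λ=-2: (A-λI) row 1 is [1, 2], so an eigenvector is (-2, 1).
General solution: C_1e^(-t)(-1,0) + C_2e^(-2t)(-2,1).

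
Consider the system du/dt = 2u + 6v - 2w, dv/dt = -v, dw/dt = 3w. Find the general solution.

u(t) = -2K_1e^(3t) - 2K_2e^(-t) + K_3e^(2t), v(t) = K_2e^(-t), w(t) = K_1e^(3t)

Coefficient matrix A = [[2, 6, -2], [0, -1, 0], [0, 0, 3]].
det(A - λI) = 0 gives eigenvalues λ = 3, -1, 2.
For λ=3: eigenvector (-2,0,1).
For λ=-1: eigenvector (-2,1,0).
For λ=2: eigenvector (1,0,0).
General solution: K_1e^(3t)(-2,0,1) + K_2e^(-t)(-2,1,0) + K_3e^(2t)(1,0,0).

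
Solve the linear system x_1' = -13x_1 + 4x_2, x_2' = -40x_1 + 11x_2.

Coefficient matrix A = [[-13, 4], [-40, 11]].
Characteristic polynomial det(A - λI) = λ^2 + 2λ + 17 = 0.
Eigenvalues λ = -1 ± 4i (complex conjugate pair).
For λ=-1+4i: an eigenvector is (-1,-3) - i(0,1) = (-1, -3 - i).
A real fundamental pair from Re and Im of e^((-1+4i)t)v: X_1 = e^(-t)(cos(4t)·(-1,-3) + sin(4t)·(0,1)), X_2 = e^(-t)(sin(4t)·(-1,-3) - cos(4t)·(0,1)).
General solution: C_1X_1 + C_2X_2.

x_1(t) = -C_1e^(-t)cos(4t) - C_2e^(-t)sin(4t), x_2(t) = C_1e^(-t)sin(4t) - 3C_1e^(-t)cos(4t) - 3C_2e^(-t)sin(4t) - C_2e^(-t)cos(4t)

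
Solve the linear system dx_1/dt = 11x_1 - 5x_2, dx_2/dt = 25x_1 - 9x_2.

x_1(t) = C_1e^(t)cos(5t) + C_2e^(t)sin(5t), x_2(t) = C_1e^(t)sin(5t) + 2C_1e^(t)cos(5t) + 2C_2e^(t)sin(5t) - C_2e^(t)cos(5t)

Coefficient matrix A = [[11, -5], [25, -9]].
Characteristic polynomial det(A - λI) = λ^2 - 2λ + 26 = 0.
Eigenvalues λ = 1 ± 5i (complex conjugate pair).
For λ=1+5i: an eigenvector is (1,2) - i(0,1) = (1, 2 - i).
A real fundamental pair from Re and Im of e^((1+5i)t)v: X_1 = e^(t)(cos(5t)·(1,2) + sin(5t)·(0,1)), X_2 = e^(t)(sin(5t)·(1,2) - cos(5t)·(0,1)).
General solution: C_1X_1 + C_2X_2.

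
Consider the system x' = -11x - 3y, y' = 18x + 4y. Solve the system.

x(t) = -C_1e^(-5t) - C_2e^(-2t), y(t) = 2C_1e^(-5t) + 3C_2e^(-2t)

Coefficient matrix A = [[-11, -3], [18, 4]].
Characteristic polynomial det(A - λI) = λ^2 + 7λ + 10 = 0.
Eigenvalues λ = -5, -2.
For λ=-5: (A-λI) row 1 is [-6, -3], so an eigenvector is (-1, 2).
For λ=-2: (A-λI) row 1 is [-9, -3], so an eigenvector is (-1, 3).
General solution: C_1e^(-5t)(-1,2) + C_2e^(-2t)(-1,3).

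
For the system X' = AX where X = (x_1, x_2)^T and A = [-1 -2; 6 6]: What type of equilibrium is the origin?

unstable node

A = [[-1,-2],[6,6]]; det(A-λI) = λ^2 - 5λ + 6.
λ = 3, 2: both positive.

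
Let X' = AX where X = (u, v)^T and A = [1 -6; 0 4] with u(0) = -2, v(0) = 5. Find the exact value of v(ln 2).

80

A = [[1,-6],[0,4]]; eigenvalues λ = 1, 4.
Eigenvectors: (1,0) for λ=1, (-2,1) for λ=4.
From the initial condition, c_1 = 8, c_2 = 5.
v(ln 2) = (8)(2^1)(0) + (5)(2^4)(1) = 80.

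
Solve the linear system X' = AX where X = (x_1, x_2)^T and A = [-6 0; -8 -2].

Coefficient matrix A = [[-6, 0], [-8, -2]].
Characteristic polynomial det(A - λI) = λ^2 + 8λ + 12 = 0.
Eigenvalues λ = -6, -2.
For λ=-6: (A-λI) row 2 is [-8, 4], so an eigenvector is (1, 2).
For λ=-2: (A-λI) row 1 is [-4, 0], so an eigenvector is (0, -1).
General solution: K_1e^(-6t)(1,2) + K_2e^(-2t)(0,-1).

x_1(t) = K_1e^(-6t), x_2(t) = 2K_1e^(-6t) - K_2e^(-2t)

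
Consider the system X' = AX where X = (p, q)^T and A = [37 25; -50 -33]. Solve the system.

p(t) = -2c_1e^(2t)sin(5t) - c_1e^(2t)cos(5t) - c_2e^(2t)sin(5t) + 2c_2e^(2t)cos(5t), q(t) = 3c_1e^(2t)sin(5t) + c_1e^(2t)cos(5t) + c_2e^(2t)sin(5t) - 3c_2e^(2t)cos(5t)

Coefficient matrix A = [[37, 25], [-50, -33]].
Characteristic polynomial det(A - λI) = λ^2 - 4λ + 29 = 0.
Eigenvalues λ = 2 ± 5i (complex conjugate pair).
For λ=2+5i: an eigenvector is (-1,1) - i(-2,3) = (-1 + 2i, 1 - 3i).
A real fundamental pair from Re and Im of e^((2+5i)t)v: X_1 = e^(2t)(cos(5t)·(-1,1) + sin(5t)·(-2,3)), X_2 = e^(2t)(sin(5t)·(-1,1) - cos(5t)·(-2,3)).
General solution: c_1X_1 + c_2X_2.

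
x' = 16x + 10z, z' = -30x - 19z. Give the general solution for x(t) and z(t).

Coefficient matrix A = [[16, 10], [-30, -19]].
Characteristic polynomial det(A - λI) = λ^2 + 3λ - 4 = 0.
Eigenvalues λ = -4, 1.
For λ=-4: (A-λI) row 1 is [20, 10], so an eigenvector is (-1, 2).
For λ=1: (A-λI) row 1 is [15, 10], so an eigenvector is (-2, 3).
General solution: c_1e^(-4t)(-1,2) + c_2e^(t)(-2,3).

x(t) = -c_1e^(-4t) - 2c_2e^(t), z(t) = 2c_1e^(-4t) + 3c_2e^(t)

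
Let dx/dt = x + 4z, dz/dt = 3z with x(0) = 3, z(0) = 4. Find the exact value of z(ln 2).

A = [[1,4],[0,3]]; eigenvalues λ = 1, 3.
Eigenvectors: (1,0) for λ=1, (2,1) for λ=3.
From the initial condition, c_1 = -5, c_2 = 4.
z(ln 2) = (-5)(2^1)(0) + (4)(2^3)(1) = 32.

32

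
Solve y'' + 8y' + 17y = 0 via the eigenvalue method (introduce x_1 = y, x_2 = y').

y(t) = K_1e^(-4t)cos(t) + K_2e^(-4t)sin(t)

Let x_1 = y, x_2 = y'. Then x_1' = x_2 and x_2' = -17x_1 - 8x_2.
A = [[0,1],[-17,-8]]; det(A-λI) = λ^2 + 8λ + 17.
Eigenvalues λ = -4 ± i.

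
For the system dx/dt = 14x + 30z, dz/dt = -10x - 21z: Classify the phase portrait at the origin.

A = [[14,30],[-10,-21]]; det(A-λI) = λ^2 + 7λ + 6.
λ = -6, -1: both negative.

stable node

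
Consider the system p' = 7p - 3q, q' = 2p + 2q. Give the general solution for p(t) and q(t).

p(t) = -3C_1e^(5t) - C_2e^(4t), q(t) = -2C_1e^(5t) - C_2e^(4t)

Coefficient matrix A = [[7, -3], [2, 2]].
Characteristic polynomial det(A - λI) = λ^2 - 9λ + 20 = 0.
Eigenvalues λ = 5, 4.
For λ=5: (A-λI) row 1 is [2, -3], so an eigenvector is (-3, -2).
For λ=4: (A-λI) row 1 is [3, -3], so an eigenvector is (-1, -1).
General solution: C_1e^(5t)(-3,-2) + C_2e^(4t)(-1,-1).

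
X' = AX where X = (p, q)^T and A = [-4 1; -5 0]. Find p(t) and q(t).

Coefficient matrix A = [[-4, 1], [-5, 0]].
Characteristic polynomial det(A - λI) = λ^2 + 4λ + 5 = 0.
Eigenvalues λ = -2 ± i (complex conjugate pair).
For λ=-2+i: an eigenvector is (1,2) - i(0,-1) = (1, 2 + i).
A real fundamental pair from Re and Im of e^((-2+i)t)v: X_1 = e^(-2t)(cos(t)·(1,2) + sin(t)·(0,-1)), X_2 = e^(-2t)(sin(t)·(1,2) - cos(t)·(0,-1)).
General solution: K_1X_1 + K_2X_2.

p(t) = K_1e^(-2t)cos(t) + K_2e^(-2t)sin(t), q(t) = -K_1e^(-2t)sin(t) + 2K_1e^(-2t)cos(t) + 2K_2e^(-2t)sin(t) + K_2e^(-2t)cos(t)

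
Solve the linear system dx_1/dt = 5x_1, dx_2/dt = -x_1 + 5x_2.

x_1(t) = C_2e^(5t), x_2(t) = -C_1e^(5t) - C_2te^(5t)

Coefficient matrix A = [[5, 0], [-1, 5]].
Characteristic polynomial det(A - λI) = λ^2 - 10λ + 25 = 0.
Single eigenvalue λ = 5 with algebraic multiplicity 2.
Eigenvector v = (0,-1); generalized eigenvector w with (A-λI)w=v is (1,0).
General solution: e^(5t)[C_1·v + C_2·(t·v + w)].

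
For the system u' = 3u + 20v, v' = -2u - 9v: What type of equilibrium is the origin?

stable spiral

A = [[3,20],[-2,-9]]; det(A-λI) = λ^2 + 6λ + 13.
λ = -3 ± 2i: negative real part.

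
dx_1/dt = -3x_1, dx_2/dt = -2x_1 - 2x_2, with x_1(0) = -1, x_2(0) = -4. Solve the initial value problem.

Coefficient matrix A = [[-3, 0], [-2, -2]].
Characteristic polynomial det(A - λI) = λ^2 + 5λ + 6 = 0.
Eigenvalues λ = -3, -2.
For λ=-3: (A-λI) row 2 is [-2, 1], so an eigenvector is (-1, -2).
For λ=-2: (A-λI) row 1 is [-1, 0], so an eigenvector is (0, -1).
General solution: C_1e^(-3t)(-1,-2) + C_2e^(-2t)(0,-1).
Applying x_1(0)=-1, x_2(0)=-4 gives C_1=1, C_2=2.

x_1(t) = -e^(-3t), x_2(t) = -2e^(-2t) - 2e^(-3t)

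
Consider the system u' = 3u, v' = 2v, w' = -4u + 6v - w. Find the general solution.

u(t) = K_1e^(3t), v(t) = K_2e^(2t), w(t) = -K_1e^(3t) + 2K_2e^(2t) + K_3e^(-t)

Coefficient matrix A = [[3, 0, 0], [0, 2, 0], [-4, 6, -1]].
det(A - λI) = 0 gives eigenvalues λ = 3, 2, -1.
For λ=3: eigenvector (1,0,-1).
For λ=2: eigenvector (0,1,2).
For λ=-1: eigenvector (0,0,1).
General solution: K_1e^(3t)(1,0,-1) + K_2e^(2t)(0,1,2) + K_3e^(-t)(0,0,1).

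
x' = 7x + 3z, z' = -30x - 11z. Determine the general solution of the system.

x(t) = c_1e^(-2t)cos(3t) + c_2e^(-2t)sin(3t), z(t) = -c_1e^(-2t)sin(3t) - 3c_1e^(-2t)cos(3t) - 3c_2e^(-2t)sin(3t) + c_2e^(-2t)cos(3t)

Coefficient matrix A = [[7, 3], [-30, -11]].
Characteristic polynomial det(A - λI) = λ^2 + 4λ + 13 = 0.
Eigenvalues λ = -2 ± 3i (complex conjugate pair).
For λ=-2+3i: an eigenvector is (1,-3) - i(0,-1) = (1, -3 + i).
A real fundamental pair from Re and Im of e^((-2+3i)t)v: X_1 = e^(-2t)(cos(3t)·(1,-3) + sin(3t)·(0,-1)), X_2 = e^(-2t)(sin(3t)·(1,-3) - cos(3t)·(0,-1)).
General solution: c_1X_1 + c_2X_2.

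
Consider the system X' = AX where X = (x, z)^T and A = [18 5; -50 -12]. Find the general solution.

x(t) = K_1e^(3t)cos(5t) + K_2e^(3t)sin(5t), z(t) = -K_1e^(3t)sin(5t) - 3K_1e^(3t)cos(5t) - 3K_2e^(3t)sin(5t) + K_2e^(3t)cos(5t)

Coefficient matrix A = [[18, 5], [-50, -12]].
Characteristic polynomial det(A - λI) = λ^2 - 6λ + 34 = 0.
Eigenvalues λ = 3 ± 5i (complex conjugate pair).
For λ=3+5i: an eigenvector is (1,-3) - i(0,-1) = (1, -3 + i).
A real fundamental pair from Re and Im of e^((3+5i)t)v: X_1 = e^(3t)(cos(5t)·(1,-3) + sin(5t)·(0,-1)), X_2 = e^(3t)(sin(5t)·(1,-3) - cos(5t)·(0,-1)).
General solution: K_1X_1 + K_2X_2.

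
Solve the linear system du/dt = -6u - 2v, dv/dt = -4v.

u(t) = c_1e^(-6t) + c_2e^(-4t), v(t) = -c_2e^(-4t)

Coefficient matrix A = [[-6, -2], [0, -4]].
Characteristic polynomial det(A - λI) = λ^2 + 10λ + 24 = 0.
Eigenvalues λ = -6, -4.
For λ=-6: (A-λI) row 1 is [0, -2], so an eigenvector is (1, 0).
For λ=-4: (A-λI) row 1 is [-2, -2], so an eigenvector is (1, -1).
General solution: c_1e^(-6t)(1,0) + c_2e^(-4t)(1,-1).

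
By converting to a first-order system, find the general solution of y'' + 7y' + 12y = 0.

Let x_1 = y, x_2 = y'. Then x_1' = x_2 and x_2' = -12x_1 - 7x_2.
A = [[0,1],[-12,-7]]; det(A-λI) = λ^2 + 7λ + 12.
Eigenvalues λ = -4, -3 with eigenvectors (1,-4), (1,-3).

y(t) = K_1e^(-4t) + K_2e^(-3t)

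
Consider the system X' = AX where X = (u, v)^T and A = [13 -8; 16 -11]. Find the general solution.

u(t) = -C_1e^(5t) - C_2e^(-3t), v(t) = -C_1e^(5t) - 2C_2e^(-3t)

Coefficient matrix A = [[13, -8], [16, -11]].
Characteristic polynomial det(A - λI) = λ^2 - 2λ - 15 = 0.
Eigenvalues λ = 5, -3.
For λ=5: (A-λI) row 1 is [8, -8], so an eigenvector is (-1, -1).
For λ=-3: (A-λI) row 1 is [16, -8], so an eigenvector is (-1, -2).
General solution: C_1e^(5t)(-1,-1) + C_2e^(-3t)(-1,-2).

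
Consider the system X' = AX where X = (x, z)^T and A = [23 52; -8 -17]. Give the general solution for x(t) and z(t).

x(t) = -3c_1e^(3t)sin(4t) + 2c_1e^(3t)cos(4t) + 2c_2e^(3t)sin(4t) + 3c_2e^(3t)cos(4t), z(t) = c_1e^(3t)sin(4t) - c_1e^(3t)cos(4t) - c_2e^(3t)sin(4t) - c_2e^(3t)cos(4t)

Coefficient matrix A = [[23, 52], [-8, -17]].
Characteristic polynomial det(A - λI) = λ^2 - 6λ + 25 = 0.
Eigenvalues λ = 3 ± 4i (complex conjugate pair).
For λ=3+4i: an eigenvector is (2,-1) - i(-3,1) = (2 + 3i, -1 - i).
A real fundamental pair from Re and Im of e^((3+4i)t)v: X_1 = e^(3t)(cos(4t)·(2,-1) + sin(4t)·(-3,1)), X_2 = e^(3t)(sin(4t)·(2,-1) - cos(4t)·(-3,1)).
General solution: c_1X_1 + c_2X_2.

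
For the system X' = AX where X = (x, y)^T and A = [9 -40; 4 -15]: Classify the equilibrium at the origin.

A = [[9,-40],[4,-15]]; det(A-λI) = λ^2 + 6λ + 25.
λ = -3 ± 4i: negative real part.

stable spiral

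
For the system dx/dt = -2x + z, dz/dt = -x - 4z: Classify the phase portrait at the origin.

A = [[-2,1],[-1,-4]]; det(A-λI) = λ^2 + 6λ + 9.
repeated λ = -3 with a single eigenvector.

stable improper node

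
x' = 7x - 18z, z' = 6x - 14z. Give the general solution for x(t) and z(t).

Coefficient matrix A = [[7, -18], [6, -14]].
Characteristic polynomial det(A - λI) = λ^2 + 7λ + 10 = 0.
Eigenvalues λ = -5, -2.
For λ=-5: (A-λI) row 1 is [12, -18], so an eigenvector is (-3, -2).
For λ=-2: (A-λI) row 1 is [9, -18], so an eigenvector is (2, 1).
General solution: C_1e^(-5t)(-3,-2) + C_2e^(-2t)(2,1).

x(t) = -3C_1e^(-5t) + 2C_2e^(-2t), z(t) = -2C_1e^(-5t) + C_2e^(-2t)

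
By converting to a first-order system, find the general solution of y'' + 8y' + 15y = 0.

y(t) = K_1e^(-3t) + K_2e^(-5t)

Let x_1 = y, x_2 = y'. Then x_1' = x_2 and x_2' = -15x_1 - 8x_2.
A = [[0,1],[-15,-8]]; det(A-λI) = λ^2 + 8λ + 15.
Eigenvalues λ = -3, -5 with eigenvectors (1,-3), (1,-5).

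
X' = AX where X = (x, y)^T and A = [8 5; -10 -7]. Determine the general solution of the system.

Coefficient matrix A = [[8, 5], [-10, -7]].
Characteristic polynomial det(A - λI) = λ^2 - λ - 6 = 0.
Eigenvalues λ = -2, 3.
For λ=-2: (A-λI) row 1 is [10, 5], so an eigenvector is (-1, 2).
For λ=3: (A-λI) row 1 is [5, 5], so an eigenvector is (1, -1).
General solution: K_1e^(-2t)(-1,2) + K_2e^(3t)(1,-1).

x(t) = -K_1e^(-2t) + K_2e^(3t), y(t) = 2K_1e^(-2t) - K_2e^(3t)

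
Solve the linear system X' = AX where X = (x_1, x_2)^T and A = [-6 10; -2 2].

Coefficient matrix A = [[-6, 10], [-2, 2]].
Characteristic polynomial det(A - λI) = λ^2 + 4λ + 8 = 0.
Eigenvalues λ = -2 ± 2i (complex conjugate pair).
For λ=-2+2i: an eigenvector is (2,1) - i(1,0) = (2 - i, 1).
A real fundamental pair from Re and Im of e^((-2+2i)t)v: X_1 = e^(-2t)(cos(2t)·(2,1) + sin(2t)·(1,0)), X_2 = e^(-2t)(sin(2t)·(2,1) - cos(2t)·(1,0)).
General solution: C_1X_1 + C_2X_2.

x_1(t) = C_1e^(-2t)sin(2t) + 2C_1e^(-2t)cos(2t) + 2C_2e^(-2t)sin(2t) - C_2e^(-2t)cos(2t), x_2(t) = C_1e^(-2t)cos(2t) + C_2e^(-2t)sin(2t)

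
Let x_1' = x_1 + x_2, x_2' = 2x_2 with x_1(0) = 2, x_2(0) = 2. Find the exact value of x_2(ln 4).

A = [[1,1],[0,2]]; eigenvalues λ = 1, 2.
Eigenvectors: (1,0) for λ=1, (-1,-1) for λ=2.
From the initial condition, c_1 = 0, c_2 = -2.
x_2(ln 4) = (0)(4^1)(0) + (-2)(4^2)(-1) = 32.

32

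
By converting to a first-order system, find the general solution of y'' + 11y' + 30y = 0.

Let x_1 = y, x_2 = y'. Then x_1' = x_2 and x_2' = -30x_1 - 11x_2.
A = [[0,1],[-30,-11]]; det(A-λI) = λ^2 + 11λ + 30.
Eigenvalues λ = -6, -5 with eigenvectors (1,-6), (1,-5).

y(t) = c_1e^(-6t) + c_2e^(-5t)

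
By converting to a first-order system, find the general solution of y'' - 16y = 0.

y(t) = c_1e^(-4t) + c_2e^(4t)

Let x_1 = y, x_2 = y'. Then x_1' = x_2 and x_2' = 16x_1.
A = [[0,1],[16,0]]; det(A-λI) = λ^2 - 16.
Eigenvalues λ = -4, 4 with eigenvectors (1,-4), (1,4).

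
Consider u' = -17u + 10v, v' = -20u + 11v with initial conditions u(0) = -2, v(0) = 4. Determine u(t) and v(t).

Coefficient matrix A = [[-17, 10], [-20, 11]].
Characteristic polynomial det(A - λI) = λ^2 + 6λ + 13 = 0.
Eigenvalues λ = -3 ± 2i (complex conjugate pair).
For λ=-3+2i: an eigenvector is (2,3) - i(1,1) = (2 - i, 3 - i).
A real fundamental pair from Re and Im of e^((-3+2i)t)v: X_1 = e^(-3t)(cos(2t)·(2,3) + sin(2t)·(1,1)), X_2 = e^(-3t)(sin(2t)·(2,3) - cos(2t)·(1,1)).
General solution: K_1X_1 + K_2X_2.
Applying u(0)=-2, v(0)=4 gives K_1=6, K_2=14.

u(t) = 34e^(-3t)sin(2t) - 2e^(-3t)cos(2t), v(t) = 48e^(-3t)sin(2t) + 4e^(-3t)cos(2t)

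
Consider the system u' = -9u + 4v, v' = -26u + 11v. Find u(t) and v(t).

Coefficient matrix A = [[-9, 4], [-26, 11]].
Characteristic polynomial det(A - λI) = λ^2 - 2λ + 5 = 0.
Eigenvalues λ = 1 ± 2i (complex conjugate pair).
For λ=1+2i: an eigenvector is (1,3) - i(1,2) = (1 - i, 3 - 2i).
A real fundamental pair from Re and Im of e^((1+2i)t)v: X_1 = e^(t)(cos(2t)·(1,3) + sin(2t)·(1,2)), X_2 = e^(t)(sin(2t)·(1,3) - cos(2t)·(1,2)).
General solution: K_1X_1 + K_2X_2.

u(t) = K_1e^(t)sin(2t) + K_1e^(t)cos(2t) + K_2e^(t)sin(2t) - K_2e^(t)cos(2t), v(t) = 2K_1e^(t)sin(2t) + 3K_1e^(t)cos(2t) + 3K_2e^(t)sin(2t) - 2K_2e^(t)cos(2t)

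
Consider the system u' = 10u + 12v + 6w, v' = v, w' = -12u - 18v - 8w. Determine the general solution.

Coefficient matrix A = [[10, 12, 6], [0, 1, 0], [-12, -18, -8]].
det(A - λI) = 0 gives eigenvalues λ = -2, 4, 1.
For λ=-2: eigenvector (1,0,-2).
For λ=4: eigenvector (1,0,-1).
For λ=1: eigenvector (0,1,-2).
General solution: c_1e^(-2t)(1,0,-2) + c_2e^(4t)(1,0,-1) + c_3e^(t)(0,1,-2).

u(t) = c_1e^(-2t) + c_2e^(4t), v(t) = c_3e^(t), w(t) = -2c_1e^(-2t) - c_2e^(4t) - 2c_3e^(t)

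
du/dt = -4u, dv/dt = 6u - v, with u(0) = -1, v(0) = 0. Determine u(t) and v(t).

u(t) = -e^(-4t), v(t) = -2e^(-t) + 2e^(-4t)

Coefficient matrix A = [[-4, 0], [6, -1]].
Characteristic polynomial det(A - λI) = λ^2 + 5λ + 4 = 0.
Eigenvalues λ = -1, -4.
For λ=-1: (A-λI) row 1 is [-3, 0], so an eigenvector is (0, 1).
For λ=-4: (A-λI) row 2 is [6, 3], so an eigenvector is (1, -2).
General solution: C_1e^(-t)(0,1) + C_2e^(-4t)(1,-2).
Applying u(0)=-1, v(0)=0 gives C_1=-2, C_2=-1.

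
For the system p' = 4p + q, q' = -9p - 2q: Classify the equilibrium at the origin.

unstable improper node

A = [[4,1],[-9,-2]]; det(A-λI) = λ^2 - 2λ + 1.
repeated λ = 1 with a single eigenvector.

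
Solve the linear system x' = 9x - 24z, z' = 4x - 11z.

x(t) = -2c_1e^(-3t) + 3c_2e^(t), z(t) = -c_1e^(-3t) + c_2e^(t)

Coefficient matrix A = [[9, -24], [4, -11]].
Characteristic polynomial det(A - λI) = λ^2 + 2λ - 3 = 0.
Eigenvalues λ = -3, 1.
For λ=-3: (A-λI) row 1 is [12, -24], so an eigenvector is (-2, -1).
For λ=1: (A-λI) row 1 is [8, -24], so an eigenvector is (3, 1).
General solution: c_1e^(-3t)(-2,-1) + c_2e^(t)(3,1).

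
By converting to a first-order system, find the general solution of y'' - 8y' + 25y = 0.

Let x_1 = y, x_2 = y'. Then x_1' = x_2 and x_2' = -25x_1 + 8x_2.
A = [[0,1],[-25,8]]; det(A-λI) = λ^2 - 8λ + 25.
Eigenvalues λ = 4 ± 3i.

y(t) = C_1e^(4t)cos(3t) + C_2e^(4t)sin(3t)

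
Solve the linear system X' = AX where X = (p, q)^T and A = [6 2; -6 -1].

Coefficient matrix A = [[6, 2], [-6, -1]].
Characteristic polynomial det(A - λI) = λ^2 - 5λ + 6 = 0.
Eigenvalues λ = 3, 2.
For λ=3: (A-λI) row 1 is [3, 2], so an eigenvector is (-2, 3).
For λ=2: (A-λI) row 1 is [4, 2], so an eigenvector is (1, -2).
General solution: c_1e^(3t)(-2,3) + c_2e^(2t)(1,-2).

p(t) = -2c_1e^(3t) + c_2e^(2t), q(t) = 3c_1e^(3t) - 2c_2e^(2t)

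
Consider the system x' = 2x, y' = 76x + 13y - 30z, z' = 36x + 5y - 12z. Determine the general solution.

x(t) = K_1e^(2t), y(t) = 4K_1e^(2t) + 3K_2e^(3t) + 2K_3e^(-2t), z(t) = 4K_1e^(2t) + K_2e^(3t) + K_3e^(-2t)

Coefficient matrix A = [[2, 0, 0], [76, 13, -30], [36, 5, -12]].
det(A - λI) = 0 gives eigenvalues λ = 2, 3, -2.
For λ=2: eigenvector (1,4,4).
For λ=3: eigenvector (0,3,1).
For λ=-2: eigenvector (0,2,1).
General solution: K_1e^(2t)(1,4,4) + K_2e^(3t)(0,3,1) + K_3e^(-2t)(0,2,1).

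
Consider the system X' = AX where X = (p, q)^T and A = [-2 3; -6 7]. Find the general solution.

p(t) = -c_1e^(4t) - c_2e^(t), q(t) = -2c_1e^(4t) - c_2e^(t)

Coefficient matrix A = [[-2, 3], [-6, 7]].
Characteristic polynomial det(A - λI) = λ^2 - 5λ + 4 = 0.
Eigenvalues λ = 4, 1.
For λ=4: (A-λI) row 1 is [-6, 3], so an eigenvector is (-1, -2).
For λ=1: (A-λI) row 1 is [-3, 3], so an eigenvector is (-1, -1).
General solution: c_1e^(4t)(-1,-2) + c_2e^(t)(-1,-1).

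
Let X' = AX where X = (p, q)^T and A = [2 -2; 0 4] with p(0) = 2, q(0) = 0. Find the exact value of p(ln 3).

A = [[2,-2],[0,4]]; eigenvalues λ = 2, 4.
Eigenvectors: (-1,0) for λ=2, (-1,1) for λ=4.
From the initial condition, c_1 = -2, c_2 = 0.
p(ln 3) = (-2)(3^2)(-1) + (0)(3^4)(-1) = 18.

18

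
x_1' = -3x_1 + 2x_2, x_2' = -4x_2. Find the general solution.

x_1(t) = 2c_1e^(-4t) + c_2e^(-3t), x_2(t) = -c_1e^(-4t)

Coefficient matrix A = [[-3, 2], [0, -4]].
Characteristic polynomial det(A - λI) = λ^2 + 7λ + 12 = 0.
Eigenvalues λ = -4, -3.
For λ=-4: (A-λI) row 1 is [1, 2], so an eigenvector is (2, -1).
For λ=-3: (A-λI) row 1 is [0, 2], so an eigenvector is (1, 0).
General solution: c_1e^(-4t)(2,-1) + c_2e^(-3t)(1,0).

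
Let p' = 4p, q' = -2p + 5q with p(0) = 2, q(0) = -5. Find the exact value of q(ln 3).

A = [[4,0],[-2,5]]; eigenvalues λ = 4, 5.
Eigenvectors: (-1,-2) for λ=4, (0,1) for λ=5.
From the initial condition, c_1 = -2, c_2 = -9.
q(ln 3) = (-2)(3^4)(-2) + (-9)(3^5)(1) = -1863.

-1863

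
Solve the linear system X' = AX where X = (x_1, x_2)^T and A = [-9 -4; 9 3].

Coefficient matrix A = [[-9, -4], [9, 3]].
Characteristic polynomial det(A - λI) = λ^2 + 6λ + 9 = 0.
Single eigenvalue λ = -3 with algebraic multiplicity 2.
Eigenvector v = (-2,3); generalized eigenvector w with (A-λI)w=v is (1,-1).
General solution: e^(-3t)[K_1·v + K_2·(t·v + w)].

x_1(t) = -2K_1e^(-3t) - 2K_2te^(-3t) + K_2e^(-3t), x_2(t) = 3K_1e^(-3t) + 3K_2te^(-3t) - K_2e^(-3t)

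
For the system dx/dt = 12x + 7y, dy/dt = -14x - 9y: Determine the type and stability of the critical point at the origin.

saddle

A = [[12,7],[-14,-9]]; det(A-λI) = λ^2 - 3λ - 10.
λ = -2, 5: opposite signs.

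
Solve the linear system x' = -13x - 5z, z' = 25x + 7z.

x(t) = c_1e^(-3t)sin(5t) - c_2e^(-3t)cos(5t), z(t) = -2c_1e^(-3t)sin(5t) - c_1e^(-3t)cos(5t) - c_2e^(-3t)sin(5t) + 2c_2e^(-3t)cos(5t)

Coefficient matrix A = [[-13, -5], [25, 7]].
Characteristic polynomial det(A - λI) = λ^2 + 6λ + 34 = 0.
Eigenvalues λ = -3 ± 5i (complex conjugate pair).
For λ=-3+5i: an eigenvector is (0,-1) - i(1,-2) = (0 - i, -1 + 2i).
A real fundamental pair from Re and Im of e^((-3+5i)t)v: X_1 = e^(-3t)(cos(5t)·(0,-1) + sin(5t)·(1,-2)), X_2 = e^(-3t)(sin(5t)·(0,-1) - cos(5t)·(1,-2)).
General solution: c_1X_1 + c_2X_2.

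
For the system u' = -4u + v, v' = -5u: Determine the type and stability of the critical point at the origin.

A = [[-4,1],[-5,0]]; det(A-λI) = λ^2 + 4λ + 5.
λ = -2 ± i: negative real part.

stable spiral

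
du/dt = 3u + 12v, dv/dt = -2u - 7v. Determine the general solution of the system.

u(t) = -2c_1e^(-3t) - 3c_2e^(-t), v(t) = c_1e^(-3t) + c_2e^(-t)

Coefficient matrix A = [[3, 12], [-2, -7]].
Characteristic polynomial det(A - λI) = λ^2 + 4λ + 3 = 0.
Eigenvalues λ = -3, -1.
For λ=-3: (A-λI) row 1 is [6, 12], so an eigenvector is (-2, 1).
For λ=-1: (A-λI) row 1 is [4, 12], so an eigenvector is (-3, 1).
General solution: c_1e^(-3t)(-2,1) + c_2e^(-t)(-3,1).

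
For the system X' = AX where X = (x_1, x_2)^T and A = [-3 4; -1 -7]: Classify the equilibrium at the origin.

A = [[-3,4],[-1,-7]]; det(A-λI) = λ^2 + 10λ + 25.
repeated λ = -5 with a single eigenvector.

stable improper node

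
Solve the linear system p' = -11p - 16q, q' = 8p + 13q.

p(t) = 2K_1e^(-3t) - K_2e^(5t), q(t) = -K_1e^(-3t) + K_2e^(5t)

Coefficient matrix A = [[-11, -16], [8, 13]].
Characteristic polynomial det(A - λI) = λ^2 - 2λ - 15 = 0.
Eigenvalues λ = -3, 5.
For λ=-3: (A-λI) row 1 is [-8, -16], so an eigenvector is (2, -1).
For λ=5: (A-λI) row 1 is [-16, -16], so an eigenvector is (-1, 1).
General solution: K_1e^(-3t)(2,-1) + K_2e^(5t)(-1,1).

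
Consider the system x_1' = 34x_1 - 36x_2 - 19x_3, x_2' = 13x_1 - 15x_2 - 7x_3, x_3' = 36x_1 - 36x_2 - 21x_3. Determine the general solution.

Coefficient matrix A = [[34, -36, -19], [13, -15, -7], [36, -36, -21]].
det(A - λI) = 0 gives eigenvalues λ = -3, 3, -2.
For λ=-3: eigenvector (2,1,2).
For λ=3: eigenvector (-3,-1,-3).
For λ=-2: eigenvector (1,1,0).
General solution: c_1e^(-3t)(2,1,2) + c_2e^(3t)(-3,-1,-3) + c_3e^(-2t)(1,1,0).

x_1(t) = 2c_1e^(-3t) - 3c_2e^(3t) + c_3e^(-2t), x_2(t) = c_1e^(-3t) - c_2e^(3t) + c_3e^(-2t), x_3(t) = 2c_1e^(-3t) - 3c_2e^(3t)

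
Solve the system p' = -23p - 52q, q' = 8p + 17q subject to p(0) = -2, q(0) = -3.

p(t) = 49e^(-3t)sin(4t) - 2e^(-3t)cos(4t), q(t) = -19e^(-3t)sin(4t) - 3e^(-3t)cos(4t)

Coefficient matrix A = [[-23, -52], [8, 17]].
Characteristic polynomial det(A - λI) = λ^2 + 6λ + 25 = 0.
Eigenvalues λ = -3 ± 4i (complex conjugate pair).
For λ=-3+4i: an eigenvector is (-2,1) - i(-3,1) = (-2 + 3i, 1 - i).
A real fundamental pair from Re and Im of e^((-3+4i)t)v: X_1 = e^(-3t)(cos(4t)·(-2,1) + sin(4t)·(-3,1)), X_2 = e^(-3t)(sin(4t)·(-2,1) - cos(4t)·(-3,1)).
General solution: c_1X_1 + c_2X_2.
Applying p(0)=-2, q(0)=-3 gives c_1=-11, c_2=-8.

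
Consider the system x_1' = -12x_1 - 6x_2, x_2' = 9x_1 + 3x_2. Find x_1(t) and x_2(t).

Coefficient matrix A = [[-12, -6], [9, 3]].
Characteristic polynomial det(A - λI) = λ^2 + 9λ + 18 = 0.
Eigenvalues λ = -6, -3.
For λ=-6: (A-λI) row 1 is [-6, -6], so an eigenvector is (1, -1).
For λ=-3: (A-λI) row 1 is [-9, -6], so an eigenvector is (2, -3).
General solution: K_1e^(-6t)(1,-1) + K_2e^(-3t)(2,-3).

x_1(t) = K_1e^(-6t) + 2K_2e^(-3t), x_2(t) = -K_1e^(-6t) - 3K_2e^(-3t)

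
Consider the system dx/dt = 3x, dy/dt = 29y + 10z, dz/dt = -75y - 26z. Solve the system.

x(t) = C_1e^(3t), y(t) = 2C_2e^(4t) - C_3e^(-t), z(t) = -5C_2e^(4t) + 3C_3e^(-t)

Coefficient matrix A = [[3, 0, 0], [0, 29, 10], [0, -75, -26]].
det(A - λI) = 0 gives eigenvalues λ = 3, 4, -1.
For λ=3: eigenvector (1,0,0).
For λ=4: eigenvector (0,2,-5).
For λ=-1: eigenvector (0,-1,3).
General solution: C_1e^(3t)(1,0,0) + C_2e^(4t)(0,2,-5) + C_3e^(-t)(0,-1,3).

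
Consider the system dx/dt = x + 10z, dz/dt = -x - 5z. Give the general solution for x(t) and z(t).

x(t) = K_1e^(-2t)sin(t) - 3K_1e^(-2t)cos(t) - 3K_2e^(-2t)sin(t) - K_2e^(-2t)cos(t), z(t) = K_1e^(-2t)cos(t) + K_2e^(-2t)sin(t)

Coefficient matrix A = [[1, 10], [-1, -5]].
Characteristic polynomial det(A - λI) = λ^2 + 4λ + 5 = 0.
Eigenvalues λ = -2 ± i (complex conjugate pair).
For λ=-2+i: an eigenvector is (-3,1) - i(1,0) = (-3 - i, 1).
A real fundamental pair from Re and Im of e^((-2+i)t)v: X_1 = e^(-2t)(cos(t)·(-3,1) + sin(t)·(1,0)), X_2 = e^(-2t)(sin(t)·(-3,1) - cos(t)·(1,0)).
General solution: K_1X_1 + K_2X_2.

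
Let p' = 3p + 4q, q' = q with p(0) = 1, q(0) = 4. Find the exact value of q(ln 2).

A = [[3,4],[0,1]]; eigenvalues λ = 3, 1.
Eigenvectors: (1,0) for λ=3, (2,-1) for λ=1.
From the initial condition, c_1 = 9, c_2 = -4.
q(ln 2) = (9)(2^3)(0) + (-4)(2^1)(-1) = 8.

8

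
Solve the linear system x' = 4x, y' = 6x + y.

x(t) = -c_1e^(4t), y(t) = -2c_1e^(4t) - c_2e^(t)

Coefficient matrix A = [[4, 0], [6, 1]].
Characteristic polynomial det(A - λI) = λ^2 - 5λ + 4 = 0.
Eigenvalues λ = 4, 1.
For λ=4: (A-λI) row 2 is [6, -3], so an eigenvector is (-1, -2).
For λ=1: (A-λI) row 1 is [3, 0], so an eigenvector is (0, -1).
General solution: c_1e^(4t)(-1,-2) + c_2e^(t)(0,-1).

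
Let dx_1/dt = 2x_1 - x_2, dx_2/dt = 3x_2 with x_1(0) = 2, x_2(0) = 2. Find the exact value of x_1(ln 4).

-64

A = [[2,-1],[0,3]]; eigenvalues λ = 3, 2.
Eigenvectors: (1,-1) for λ=3, (-1,0) for λ=2.
From the initial condition, c_1 = -2, c_2 = -4.
x_1(ln 4) = (-2)(4^3)(1) + (-4)(4^2)(-1) = -64.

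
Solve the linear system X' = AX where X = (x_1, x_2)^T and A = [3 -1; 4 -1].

x_1(t) = -C_1e^(t) - C_2te^(t) + C_2e^(t), x_2(t) = -2C_1e^(t) - 2C_2te^(t) + 3C_2e^(t)

Coefficient matrix A = [[3, -1], [4, -1]].
Characteristic polynomial det(A - λI) = λ^2 - 2λ + 1 = 0.
Single eigenvalue λ = 1 with algebraic multiplicity 2.
Eigenvector v = (-1,-2); generalized eigenvector w with (A-λI)w=v is (1,3).
General solution: e^(t)[C_1·v + C_2·(t·v + w)].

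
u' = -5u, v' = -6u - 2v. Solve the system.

u(t) = -K_2e^(-5t), v(t) = K_1e^(-2t) - 2K_2e^(-5t)

Coefficient matrix A = [[-5, 0], [-6, -2]].
Characteristic polynomial det(A - λI) = λ^2 + 7λ + 10 = 0.
Eigenvalues λ = -2, -5.
For λ=-2: (A-λI) row 1 is [-3, 0], so an eigenvector is (0, 1).
For λ=-5: (A-λI) row 2 is [-6, 3], so an eigenvector is (-1, -2).
General solution: K_1e^(-2t)(0,1) + K_2e^(-5t)(-1,-2).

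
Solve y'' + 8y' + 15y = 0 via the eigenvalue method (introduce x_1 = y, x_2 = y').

Let x_1 = y, x_2 = y'. Then x_1' = x_2 and x_2' = -15x_1 - 8x_2.
A = [[0,1],[-15,-8]]; det(A-λI) = λ^2 + 8λ + 15.
Eigenvalues λ = -3, -5 with eigenvectors (1,-3), (1,-5).

y(t) = c_1e^(-3t) + c_2e^(-5t)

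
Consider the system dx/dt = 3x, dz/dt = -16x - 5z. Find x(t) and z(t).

Coefficient matrix A = [[3, 0], [-16, -5]].
Characteristic polynomial det(A - λI) = λ^2 + 2λ - 15 = 0.
Eigenvalues λ = -5, 3.
For λ=-5: (A-λI) row 1 is [8, 0], so an eigenvector is (0, -1).
For λ=3: (A-λI) row 2 is [-16, -8], so an eigenvector is (1, -2).
General solution: K_1e^(-5t)(0,-1) + K_2e^(3t)(1,-2).

x(t) = K_2e^(3t), z(t) = -K_1e^(-5t) - 2K_2e^(3t)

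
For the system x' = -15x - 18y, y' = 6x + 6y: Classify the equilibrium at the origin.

stable node

A = [[-15,-18],[6,6]]; det(A-λI) = λ^2 + 9λ + 18.
λ = -6, -3: both negative.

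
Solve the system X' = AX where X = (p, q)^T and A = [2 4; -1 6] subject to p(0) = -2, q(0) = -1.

Coefficient matrix A = [[2, 4], [-1, 6]].
Characteristic polynomial det(A - λI) = λ^2 - 8λ + 16 = 0.
Single eigenvalue λ = 4 with algebraic multiplicity 2.
Eigenvector v = (-2,-1); generalized eigenvector w with (A-λI)w=v is (-1,-1).
General solution: e^(4t)[c_1·v + c_2·(t·v + w)].
Applying p(0)=-2, q(0)=-1 gives c_1=1, c_2=0.

p(t) = -2e^(4t), q(t) = -e^(4t)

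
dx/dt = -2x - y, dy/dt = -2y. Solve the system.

x(t) = C_1e^(-2t) + C_2te^(-2t) - 3C_2e^(-2t), y(t) = -C_2e^(-2t)

Coefficient matrix A = [[-2, -1], [0, -2]].
Characteristic polynomial det(A - λI) = λ^2 + 4λ + 4 = 0.
Single eigenvalue λ = -2 with algebraic multiplicity 2.
Eigenvector v = (1,0); generalized eigenvector w with (A-λI)w=v is (-3,-1).
General solution: e^(-2t)[C_1·v + C_2·(t·v + w)].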